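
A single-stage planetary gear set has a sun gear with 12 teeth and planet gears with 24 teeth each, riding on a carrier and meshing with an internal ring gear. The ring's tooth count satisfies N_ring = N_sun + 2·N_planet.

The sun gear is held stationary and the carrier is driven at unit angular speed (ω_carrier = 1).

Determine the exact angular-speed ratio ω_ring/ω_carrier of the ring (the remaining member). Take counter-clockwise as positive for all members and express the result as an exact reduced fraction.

N_ring = 12 + 2·24 = 60
12(ω_s−ω_c) = −60(ω_r−ω_c),  ω_s=0, ω_c=1
ω_r = 1 − (12/60)(0−1) = 6/5
ω_r/ω_c = 6/5

6/5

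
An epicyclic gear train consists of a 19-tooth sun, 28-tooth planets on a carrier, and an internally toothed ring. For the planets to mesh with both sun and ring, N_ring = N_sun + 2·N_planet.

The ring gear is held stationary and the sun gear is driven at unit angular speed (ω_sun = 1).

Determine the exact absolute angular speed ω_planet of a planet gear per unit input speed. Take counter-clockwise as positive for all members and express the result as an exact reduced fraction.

-19/56

N_ring = 19 + 2·28 = 75
19(ω_s−ω_c) = −75(ω_r−ω_c),  ω_r=0, ω_s=1
19(1−ω_c) = −75(0−ω_c)  ⇒  94ω_c = 19  ⇒  ω_c = 19/94
sun–planet: 19·(1−19/94) = −28·(ω_p−ω_c)  ⇒  ω_p−ω_c = −(19/28)·(75/94) = -1425/2632
ω_p = 19/94 − 1425/2632 = -19/56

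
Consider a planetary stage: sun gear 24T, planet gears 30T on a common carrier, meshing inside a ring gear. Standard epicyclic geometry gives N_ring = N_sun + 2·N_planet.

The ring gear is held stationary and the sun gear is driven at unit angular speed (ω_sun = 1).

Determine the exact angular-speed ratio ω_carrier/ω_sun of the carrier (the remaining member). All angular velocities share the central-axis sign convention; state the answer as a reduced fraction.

2/9

N_ring = 24 + 2·30 = 84
24(ω_s−ω_c) = −84(ω_r−ω_c),  ω_r=0, ω_s=1
24(1−ω_c) = −84(0−ω_c)  ⇒  108ω_c = 24  ⇒  ω_c = 2/9
ω_c/ω_s = 2/9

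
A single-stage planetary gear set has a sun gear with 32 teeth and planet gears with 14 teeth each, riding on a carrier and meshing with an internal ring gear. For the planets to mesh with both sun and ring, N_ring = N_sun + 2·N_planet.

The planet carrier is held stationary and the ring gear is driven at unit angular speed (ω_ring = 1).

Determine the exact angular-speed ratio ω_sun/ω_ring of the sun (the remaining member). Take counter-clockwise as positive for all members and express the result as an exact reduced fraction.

-15/8

N_ring = 32 + 2·14 = 60
32(ω_s−ω_c) = −60(ω_r−ω_c),  ω_c=0, ω_r=1
ω_s = 0 − (60/32)(1−0) = -15/8
ω_s/ω_r = -15/8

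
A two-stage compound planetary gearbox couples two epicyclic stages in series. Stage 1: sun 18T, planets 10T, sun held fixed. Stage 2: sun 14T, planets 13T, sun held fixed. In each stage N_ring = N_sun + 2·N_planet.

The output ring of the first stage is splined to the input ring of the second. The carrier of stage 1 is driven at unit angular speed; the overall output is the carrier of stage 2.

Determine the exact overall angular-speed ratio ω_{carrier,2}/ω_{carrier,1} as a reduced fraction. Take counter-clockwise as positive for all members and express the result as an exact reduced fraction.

Stage 1: N_ring = 18 + 2·10 = 38
Stage 1: 18(ω_s−ω_c) = −38(ω_r−ω_c),  ω_s=0, ω_c=1
Stage 1: ω_r = 1 − (18/38)(0−1) = 28/19
  ⇒ ω_r¹/ω_c¹ = 28/19
Stage 2: N_ring = 14 + 2·13 = 40
Stage 2: 14(ω_s−ω_c) = −40(ω_r−ω_c),  ω_s=0, ω_r=1
Stage 2: 14(0−ω_c) = −40(1−ω_c)  ⇒  54ω_c = 40  ⇒  ω_c = 20/27
  ⇒ ω_c²/ω_r² = 20/27
Coupling ω_r² = ω_r¹ ⇒ overall = 28/19 × 20/27 = 560/513

560/513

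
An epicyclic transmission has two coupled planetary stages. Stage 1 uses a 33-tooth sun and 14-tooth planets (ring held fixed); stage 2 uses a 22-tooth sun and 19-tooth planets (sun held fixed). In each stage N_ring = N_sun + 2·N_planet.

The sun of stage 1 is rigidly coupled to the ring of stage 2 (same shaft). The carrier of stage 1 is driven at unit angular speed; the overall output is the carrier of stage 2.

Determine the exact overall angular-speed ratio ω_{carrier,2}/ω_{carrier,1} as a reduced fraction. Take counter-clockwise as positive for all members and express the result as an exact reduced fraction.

Stage 1: N_ring = 33 + 2·14 = 61
Stage 1: 33(ω_s−ω_c) = −61(ω_r−ω_c),  ω_r=0, ω_c=1
Stage 1: ω_s = 1 − (61/33)(0−1) = 94/33
  ⇒ ω_s¹/ω_c¹ = 94/33
Stage 2: N_ring = 22 + 2·19 = 60
Stage 2: 22(ω_s−ω_c) = −60(ω_r−ω_c),  ω_s=0, ω_r=1
Stage 2: 22(0−ω_c) = −60(1−ω_c)  ⇒  82ω_c = 60  ⇒  ω_c = 30/41
  ⇒ ω_c²/ω_r² = 30/41
Coupling ω_r² = ω_s¹ ⇒ overall = 94/33 × 30/41 = 940/451

940/451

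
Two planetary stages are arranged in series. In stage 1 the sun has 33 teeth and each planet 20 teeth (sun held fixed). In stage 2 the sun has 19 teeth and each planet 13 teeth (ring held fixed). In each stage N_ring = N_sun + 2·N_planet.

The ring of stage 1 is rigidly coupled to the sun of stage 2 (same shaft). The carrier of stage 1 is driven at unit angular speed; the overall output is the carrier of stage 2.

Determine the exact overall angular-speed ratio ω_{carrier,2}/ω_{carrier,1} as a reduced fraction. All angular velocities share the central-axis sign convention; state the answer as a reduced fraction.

Stage 1: N_ring = 33 + 2·20 = 73
Stage 1: 33(ω_s−ω_c) = −73(ω_r−ω_c),  ω_s=0, ω_c=1
Stage 1: ω_r = 1 − (33/73)(0−1) = 106/73
  ⇒ ω_r¹/ω_c¹ = 106/73
Stage 2: N_ring = 19 + 2·13 = 45
Stage 2: 19(ω_s−ω_c) = −45(ω_r−ω_c),  ω_r=0, ω_s=1
Stage 2: 19(1−ω_c) = −45(0−ω_c)  ⇒  64ω_c = 19  ⇒  ω_c = 19/64
  ⇒ ω_c²/ω_s² = 19/64
Coupling ω_s² = ω_r¹ ⇒ overall = 106/73 × 19/64 = 1007/2336

1007/2336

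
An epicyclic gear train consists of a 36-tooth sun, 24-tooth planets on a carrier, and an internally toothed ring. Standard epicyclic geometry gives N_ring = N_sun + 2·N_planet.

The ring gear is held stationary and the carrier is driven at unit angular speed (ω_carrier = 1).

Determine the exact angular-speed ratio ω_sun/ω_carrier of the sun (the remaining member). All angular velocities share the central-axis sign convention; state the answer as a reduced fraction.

N_ring = 36 + 2·24 = 84
36(ω_s−ω_c) = −84(ω_r−ω_c),  ω_r=0, ω_c=1
ω_s = 1 − (84/36)(0−1) = 10/3
ω_s/ω_c = 10/3

10/3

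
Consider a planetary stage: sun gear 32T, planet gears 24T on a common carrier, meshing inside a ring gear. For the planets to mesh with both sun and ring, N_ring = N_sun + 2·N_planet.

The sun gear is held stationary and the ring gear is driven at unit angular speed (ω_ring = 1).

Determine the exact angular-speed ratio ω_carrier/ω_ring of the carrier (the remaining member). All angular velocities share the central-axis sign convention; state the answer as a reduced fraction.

5/7

N_ring = 32 + 2·24 = 80
32(ω_s−ω_c) = −80(ω_r−ω_c),  ω_s=0, ω_r=1
32(0−ω_c) = −80(1−ω_c)  ⇒  112ω_c = 80  ⇒  ω_c = 5/7
ω_c/ω_r = 5/7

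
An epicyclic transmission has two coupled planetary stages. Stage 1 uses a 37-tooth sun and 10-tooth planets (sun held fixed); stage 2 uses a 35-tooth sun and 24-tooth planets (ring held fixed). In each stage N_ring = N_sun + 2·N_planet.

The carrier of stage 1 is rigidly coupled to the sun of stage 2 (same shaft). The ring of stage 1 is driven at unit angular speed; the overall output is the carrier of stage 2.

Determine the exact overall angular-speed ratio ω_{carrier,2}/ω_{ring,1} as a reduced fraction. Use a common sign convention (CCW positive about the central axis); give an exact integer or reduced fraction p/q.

Stage 1: N_ring = 37 + 2·10 = 57
Stage 1: 37(ω_s−ω_c) = −57(ω_r−ω_c),  ω_s=0, ω_r=1
Stage 1: 37(0−ω_c) = −57(1−ω_c)  ⇒  94ω_c = 57  ⇒  ω_c = 57/94
  ⇒ ω_c¹/ω_r¹ = 57/94
Stage 2: N_ring = 35 + 2·24 = 83
Stage 2: 35(ω_s−ω_c) = −83(ω_r−ω_c),  ω_r=0, ω_s=1
Stage 2: 35(1−ω_c) = −83(0−ω_c)  ⇒  118ω_c = 35  ⇒  ω_c = 35/118
  ⇒ ω_c²/ω_s² = 35/118
Coupling ω_s² = ω_c¹ ⇒ overall = 57/94 × 35/118 = 1995/11092

1995/11092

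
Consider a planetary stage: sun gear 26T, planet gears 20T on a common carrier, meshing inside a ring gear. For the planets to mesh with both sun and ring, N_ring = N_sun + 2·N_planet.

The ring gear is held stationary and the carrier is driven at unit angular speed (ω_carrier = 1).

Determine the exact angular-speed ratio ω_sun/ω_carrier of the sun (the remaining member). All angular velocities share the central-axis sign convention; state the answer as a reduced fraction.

N_ring = 26 + 2·20 = 66
26(ω_s−ω_c) = −66(ω_r−ω_c),  ω_r=0, ω_c=1
ω_s = 1 − (66/26)(0−1) = 46/13
ω_s/ω_c = 46/13

46/13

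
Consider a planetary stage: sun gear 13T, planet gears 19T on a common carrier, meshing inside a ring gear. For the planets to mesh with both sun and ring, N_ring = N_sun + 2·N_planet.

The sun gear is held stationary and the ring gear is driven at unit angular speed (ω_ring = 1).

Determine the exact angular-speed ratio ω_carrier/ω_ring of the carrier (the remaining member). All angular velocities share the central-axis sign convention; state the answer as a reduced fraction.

N_ring = 13 + 2·19 = 51
13(ω_s−ω_c) = −51(ω_r−ω_c),  ω_s=0, ω_r=1
13(0−ω_c) = −51(1−ω_c)  ⇒  64ω_c = 51  ⇒  ω_c = 51/64
ω_c/ω_r = 51/64

51/64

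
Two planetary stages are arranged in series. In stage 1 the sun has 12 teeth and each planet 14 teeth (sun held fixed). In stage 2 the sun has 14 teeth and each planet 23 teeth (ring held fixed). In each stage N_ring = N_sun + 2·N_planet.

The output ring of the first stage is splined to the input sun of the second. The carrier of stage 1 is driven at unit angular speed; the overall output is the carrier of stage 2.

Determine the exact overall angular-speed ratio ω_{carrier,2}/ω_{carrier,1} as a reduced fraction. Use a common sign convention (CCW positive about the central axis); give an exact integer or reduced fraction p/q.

91/370

Stage 1: N_ring = 12 + 2·14 = 40
Stage 1: 12(ω_s−ω_c) = −40(ω_r−ω_c),  ω_s=0, ω_c=1
Stage 1: ω_r = 1 − (12/40)(0−1) = 13/10
  ⇒ ω_r¹/ω_c¹ = 13/10
Stage 2: N_ring = 14 + 2·23 = 60
Stage 2: 14(ω_s−ω_c) = −60(ω_r−ω_c),  ω_r=0, ω_s=1
Stage 2: 14(1−ω_c) = −60(0−ω_c)  ⇒  74ω_c = 14  ⇒  ω_c = 7/37
  ⇒ ω_c²/ω_s² = 7/37
Coupling ω_s² = ω_r¹ ⇒ overall = 13/10 × 7/37 = 91/370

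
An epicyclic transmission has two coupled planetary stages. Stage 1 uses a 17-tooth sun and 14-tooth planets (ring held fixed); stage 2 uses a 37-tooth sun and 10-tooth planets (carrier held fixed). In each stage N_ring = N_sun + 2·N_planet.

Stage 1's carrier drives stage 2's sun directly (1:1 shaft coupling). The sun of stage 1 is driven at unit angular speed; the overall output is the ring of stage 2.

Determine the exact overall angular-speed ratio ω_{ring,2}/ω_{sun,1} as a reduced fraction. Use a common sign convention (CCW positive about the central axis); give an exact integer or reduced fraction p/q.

-629/3534

Stage 1: N_ring = 17 + 2·14 = 45
Stage 1: 17(ω_s−ω_c) = −45(ω_r−ω_c),  ω_r=0, ω_s=1
Stage 1: 17(1−ω_c) = −45(0−ω_c)  ⇒  62ω_c = 17  ⇒  ω_c = 17/62
  ⇒ ω_c¹/ω_s¹ = 17/62
Stage 2: N_ring = 37 + 2·10 = 57
Stage 2: 37(ω_s−ω_c) = −57(ω_r−ω_c),  ω_c=0, ω_s=1
Stage 2: ω_r = 0 − (37/57)(1−0) = -37/57
  ⇒ ω_r²/ω_s² = -37/57
Coupling ω_s² = ω_c¹ ⇒ overall = 17/62 × -37/57 = -629/3534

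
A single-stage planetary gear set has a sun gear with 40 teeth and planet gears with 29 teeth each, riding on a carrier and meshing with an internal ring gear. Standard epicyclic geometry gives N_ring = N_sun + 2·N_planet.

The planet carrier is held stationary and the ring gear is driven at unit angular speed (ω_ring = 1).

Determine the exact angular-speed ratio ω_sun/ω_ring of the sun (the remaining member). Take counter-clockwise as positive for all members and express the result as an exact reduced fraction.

N_ring = 40 + 2·29 = 98
40(ω_s−ω_c) = −98(ω_r−ω_c),  ω_c=0, ω_r=1
ω_s = 0 − (98/40)(1−0) = -49/20
ω_s/ω_r = -49/20

-49/20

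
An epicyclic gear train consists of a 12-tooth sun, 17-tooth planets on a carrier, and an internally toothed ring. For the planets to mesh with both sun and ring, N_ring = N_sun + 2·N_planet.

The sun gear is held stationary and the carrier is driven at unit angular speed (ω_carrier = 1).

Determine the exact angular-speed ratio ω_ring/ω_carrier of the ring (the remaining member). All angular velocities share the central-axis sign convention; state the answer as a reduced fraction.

N_ring = 12 + 2·17 = 46
12(ω_s−ω_c) = −46(ω_r−ω_c),  ω_s=0, ω_c=1
ω_r = 1 − (12/46)(0−1) = 29/23
ω_r/ω_c = 29/23

29/23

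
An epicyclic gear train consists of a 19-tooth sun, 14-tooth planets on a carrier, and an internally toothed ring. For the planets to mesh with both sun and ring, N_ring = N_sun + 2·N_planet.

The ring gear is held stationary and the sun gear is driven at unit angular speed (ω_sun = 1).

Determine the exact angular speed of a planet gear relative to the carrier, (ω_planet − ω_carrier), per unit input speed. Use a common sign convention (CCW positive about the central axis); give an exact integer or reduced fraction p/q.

-893/924

N_ring = 19 + 2·14 = 47
19(ω_s−ω_c) = −47(ω_r−ω_c),  ω_r=0, ω_s=1
19(1−ω_c) = −47(0−ω_c)  ⇒  66ω_c = 19  ⇒  ω_c = 19/66
sun–planet: 19·(1−19/66) = −14·(ω_p−ω_c)  ⇒  ω_p−ω_c = −(19/14)·(47/66) = -893/924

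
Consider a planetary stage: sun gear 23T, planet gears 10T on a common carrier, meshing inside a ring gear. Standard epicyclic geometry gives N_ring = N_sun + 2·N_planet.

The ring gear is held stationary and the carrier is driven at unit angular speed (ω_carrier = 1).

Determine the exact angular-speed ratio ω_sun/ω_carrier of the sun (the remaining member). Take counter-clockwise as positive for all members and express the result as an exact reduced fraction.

N_ring = 23 + 2·10 = 43
23(ω_s−ω_c) = −43(ω_r−ω_c),  ω_r=0, ω_c=1
ω_s = 1 − (43/23)(0−1) = 66/23
ω_s/ω_c = 66/23

66/23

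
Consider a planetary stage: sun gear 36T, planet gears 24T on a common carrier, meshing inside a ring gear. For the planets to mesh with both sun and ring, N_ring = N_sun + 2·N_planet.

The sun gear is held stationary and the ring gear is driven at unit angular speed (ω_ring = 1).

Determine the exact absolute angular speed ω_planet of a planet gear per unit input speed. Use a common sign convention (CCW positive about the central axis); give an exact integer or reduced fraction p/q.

N_ring = 36 + 2·24 = 84
36(ω_s−ω_c) = −84(ω_r−ω_c),  ω_s=0, ω_r=1
36(0−ω_c) = −84(1−ω_c)  ⇒  120ω_c = 84  ⇒  ω_c = 7/10
sun–planet: 36·(0−7/10) = −24·(ω_p−ω_c)  ⇒  ω_p−ω_c = −(36/24)·(-7/10) = 21/20
ω_p = 7/10 + 21/20 = 7/4

7/4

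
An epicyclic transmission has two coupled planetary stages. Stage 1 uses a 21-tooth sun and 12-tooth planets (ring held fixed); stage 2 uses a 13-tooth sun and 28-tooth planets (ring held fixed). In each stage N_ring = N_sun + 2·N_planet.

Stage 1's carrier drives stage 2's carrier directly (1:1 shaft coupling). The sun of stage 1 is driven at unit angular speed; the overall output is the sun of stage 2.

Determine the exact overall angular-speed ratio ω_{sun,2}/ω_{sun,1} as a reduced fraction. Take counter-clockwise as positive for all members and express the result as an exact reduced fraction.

287/143

Stage 1: N_ring = 21 + 2·12 = 45
Stage 1: 21(ω_s−ω_c) = −45(ω_r−ω_c),  ω_r=0, ω_s=1
Stage 1: 21(1−ω_c) = −45(0−ω_c)  ⇒  66ω_c = 21  ⇒  ω_c = 7/22
  ⇒ ω_c¹/ω_s¹ = 7/22
Stage 2: N_ring = 13 + 2·28 = 69
Stage 2: 13(ω_s−ω_c) = −69(ω_r−ω_c),  ω_r=0, ω_c=1
Stage 2: ω_s = 1 − (69/13)(0−1) = 82/13
  ⇒ ω_s²/ω_c² = 82/13
Coupling ω_c² = ω_c¹ ⇒ overall = 7/22 × 82/13 = 287/143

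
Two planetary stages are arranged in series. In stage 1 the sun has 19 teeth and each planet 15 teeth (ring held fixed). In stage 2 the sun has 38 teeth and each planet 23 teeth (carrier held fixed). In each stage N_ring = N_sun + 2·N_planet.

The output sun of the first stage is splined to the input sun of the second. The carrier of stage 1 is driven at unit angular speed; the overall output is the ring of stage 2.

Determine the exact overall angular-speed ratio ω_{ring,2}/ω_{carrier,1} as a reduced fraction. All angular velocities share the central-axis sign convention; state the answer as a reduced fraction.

Stage 1: N_ring = 19 + 2·15 = 49
Stage 1: 19(ω_s−ω_c) = −49(ω_r−ω_c),  ω_r=0, ω_c=1
Stage 1: ω_s = 1 − (49/19)(0−1) = 68/19
  ⇒ ω_s¹/ω_c¹ = 68/19
Stage 2: N_ring = 38 + 2·23 = 84
Stage 2: 38(ω_s−ω_c) = −84(ω_r−ω_c),  ω_c=0, ω_s=1
Stage 2: ω_r = 0 − (38/84)(1−0) = -19/42
  ⇒ ω_r²/ω_s² = -19/42
Coupling ω_s² = ω_s¹ ⇒ overall = 68/19 × -19/42 = -34/21

-34/21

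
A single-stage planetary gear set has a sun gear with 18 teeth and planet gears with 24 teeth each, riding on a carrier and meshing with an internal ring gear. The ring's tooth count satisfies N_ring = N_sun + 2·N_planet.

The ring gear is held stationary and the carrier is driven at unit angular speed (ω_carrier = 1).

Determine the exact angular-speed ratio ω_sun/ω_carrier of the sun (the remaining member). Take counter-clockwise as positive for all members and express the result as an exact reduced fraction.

14/3

N_ring = 18 + 2·24 = 66
18(ω_s−ω_c) = −66(ω_r−ω_c),  ω_r=0, ω_c=1
ω_s = 1 − (66/18)(0−1) = 14/3
ω_s/ω_c = 14/3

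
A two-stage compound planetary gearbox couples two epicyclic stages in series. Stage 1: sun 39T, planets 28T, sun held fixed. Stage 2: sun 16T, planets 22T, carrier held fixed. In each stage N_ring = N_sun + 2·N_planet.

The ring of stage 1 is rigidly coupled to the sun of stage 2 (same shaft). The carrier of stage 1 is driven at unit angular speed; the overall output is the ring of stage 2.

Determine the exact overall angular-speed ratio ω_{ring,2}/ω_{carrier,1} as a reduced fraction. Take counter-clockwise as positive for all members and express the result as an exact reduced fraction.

-536/1425

Stage 1: N_ring = 39 + 2·28 = 95
Stage 1: 39(ω_s−ω_c) = −95(ω_r−ω_c),  ω_s=0, ω_c=1
Stage 1: ω_r = 1 − (39/95)(0−1) = 134/95
  ⇒ ω_r¹/ω_c¹ = 134/95
Stage 2: N_ring = 16 + 2·22 = 60
Stage 2: 16(ω_s−ω_c) = −60(ω_r−ω_c),  ω_c=0, ω_s=1
Stage 2: ω_r = 0 − (16/60)(1−0) = -4/15
  ⇒ ω_r²/ω_s² = -4/15
Coupling ω_s² = ω_r¹ ⇒ overall = 134/95 × -4/15 = -536/1425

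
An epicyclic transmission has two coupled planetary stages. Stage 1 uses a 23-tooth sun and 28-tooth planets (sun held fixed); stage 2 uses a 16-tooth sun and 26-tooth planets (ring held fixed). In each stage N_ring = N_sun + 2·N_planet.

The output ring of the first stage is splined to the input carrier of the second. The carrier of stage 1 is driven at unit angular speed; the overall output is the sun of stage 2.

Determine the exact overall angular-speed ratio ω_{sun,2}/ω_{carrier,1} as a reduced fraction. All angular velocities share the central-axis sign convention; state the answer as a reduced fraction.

Stage 1: N_ring = 23 + 2·28 = 79
Stage 1: 23(ω_s−ω_c) = −79(ω_r−ω_c),  ω_s=0, ω_c=1
Stage 1: ω_r = 1 − (23/79)(0−1) = 102/79
  ⇒ ω_r¹/ω_c¹ = 102/79
Stage 2: N_ring = 16 + 2·26 = 68
Stage 2: 16(ω_s−ω_c) = −68(ω_r−ω_c),  ω_r=0, ω_c=1
Stage 2: ω_s = 1 − (68/16)(0−1) = 21/4
  ⇒ ω_s²/ω_c² = 21/4
Coupling ω_c² = ω_r¹ ⇒ overall = 102/79 × 21/4 = 1071/158

1071/158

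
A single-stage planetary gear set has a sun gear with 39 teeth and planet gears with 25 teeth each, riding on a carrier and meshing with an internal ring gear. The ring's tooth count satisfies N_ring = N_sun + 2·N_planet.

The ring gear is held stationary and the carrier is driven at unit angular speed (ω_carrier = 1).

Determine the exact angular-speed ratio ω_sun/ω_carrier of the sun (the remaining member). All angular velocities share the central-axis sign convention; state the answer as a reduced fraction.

128/39

N_ring = 39 + 2·25 = 89
39(ω_s−ω_c) = −89(ω_r−ω_c),  ω_r=0, ω_c=1
ω_s = 1 − (89/39)(0−1) = 128/39
ω_s/ω_c = 128/39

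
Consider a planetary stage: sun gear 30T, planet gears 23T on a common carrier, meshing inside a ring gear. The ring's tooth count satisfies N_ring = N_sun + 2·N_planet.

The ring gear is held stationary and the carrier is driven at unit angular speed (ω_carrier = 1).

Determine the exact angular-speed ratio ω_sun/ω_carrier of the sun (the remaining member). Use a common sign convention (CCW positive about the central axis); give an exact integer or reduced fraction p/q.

N_ring = 30 + 2·23 = 76
30(ω_s−ω_c) = −76(ω_r−ω_c),  ω_r=0, ω_c=1
ω_s = 1 − (76/30)(0−1) = 53/15
ω_s/ω_c = 53/15

53/15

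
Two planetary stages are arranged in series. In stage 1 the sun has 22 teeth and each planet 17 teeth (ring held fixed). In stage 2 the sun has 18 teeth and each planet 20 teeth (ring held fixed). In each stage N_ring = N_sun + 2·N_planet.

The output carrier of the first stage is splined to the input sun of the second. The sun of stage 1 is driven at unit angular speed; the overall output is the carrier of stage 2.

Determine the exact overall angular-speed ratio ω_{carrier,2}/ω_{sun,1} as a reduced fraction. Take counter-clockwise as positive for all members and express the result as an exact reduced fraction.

Stage 1: N_ring = 22 + 2·17 = 56
Stage 1: 22(ω_s−ω_c) = −56(ω_r−ω_c),  ω_r=0, ω_s=1
Stage 1: 22(1−ω_c) = −56(0−ω_c)  ⇒  78ω_c = 22  ⇒  ω_c = 11/39
  ⇒ ω_c¹/ω_s¹ = 11/39
Stage 2: N_ring = 18 + 2·20 = 58
Stage 2: 18(ω_s−ω_c) = −58(ω_r−ω_c),  ω_r=0, ω_s=1
Stage 2: 18(1−ω_c) = −58(0−ω_c)  ⇒  76ω_c = 18  ⇒  ω_c = 9/38
  ⇒ ω_c²/ω_s² = 9/38
Coupling ω_s² = ω_c¹ ⇒ overall = 11/39 × 9/38 = 33/494

33/494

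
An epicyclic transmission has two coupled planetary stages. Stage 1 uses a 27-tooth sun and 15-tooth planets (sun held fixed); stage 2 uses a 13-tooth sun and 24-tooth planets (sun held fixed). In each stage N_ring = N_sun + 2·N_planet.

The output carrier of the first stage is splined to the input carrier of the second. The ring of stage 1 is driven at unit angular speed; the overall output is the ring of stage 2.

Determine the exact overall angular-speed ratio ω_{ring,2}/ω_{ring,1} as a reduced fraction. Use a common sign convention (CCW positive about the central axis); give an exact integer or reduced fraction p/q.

703/854

Stage 1: N_ring = 27 + 2·15 = 57
Stage 1: 27(ω_s−ω_c) = −57(ω_r−ω_c),  ω_s=0, ω_r=1
Stage 1: 27(0−ω_c) = −57(1−ω_c)  ⇒  84ω_c = 57  ⇒  ω_c = 19/28
  ⇒ ω_c¹/ω_r¹ = 19/28
Stage 2: N_ring = 13 + 2·24 = 61
Stage 2: 13(ω_s−ω_c) = −61(ω_r−ω_c),  ω_s=0, ω_c=1
Stage 2: ω_r = 1 − (13/61)(0−1) = 74/61
  ⇒ ω_r²/ω_c² = 74/61
Coupling ω_c² = ω_c¹ ⇒ overall = 19/28 × 74/61 = 703/854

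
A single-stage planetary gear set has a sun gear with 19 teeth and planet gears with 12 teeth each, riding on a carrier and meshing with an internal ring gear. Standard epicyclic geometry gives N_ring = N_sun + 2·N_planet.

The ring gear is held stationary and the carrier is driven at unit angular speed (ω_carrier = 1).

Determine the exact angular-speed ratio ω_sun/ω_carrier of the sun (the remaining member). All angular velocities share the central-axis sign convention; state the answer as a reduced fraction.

N_ring = 19 + 2·12 = 43
19(ω_s−ω_c) = −43(ω_r−ω_c),  ω_r=0, ω_c=1
ω_s = 1 − (43/19)(0−1) = 62/19
ω_s/ω_c = 62/19

62/19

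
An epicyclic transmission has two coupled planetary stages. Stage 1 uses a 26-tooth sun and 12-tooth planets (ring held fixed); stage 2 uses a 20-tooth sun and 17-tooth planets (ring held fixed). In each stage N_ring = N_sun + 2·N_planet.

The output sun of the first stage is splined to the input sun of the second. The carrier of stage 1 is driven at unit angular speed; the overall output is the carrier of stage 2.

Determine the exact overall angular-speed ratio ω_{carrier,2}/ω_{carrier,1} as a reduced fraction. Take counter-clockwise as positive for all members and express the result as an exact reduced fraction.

380/481

Stage 1: N_ring = 26 + 2·12 = 50
Stage 1: 26(ω_s−ω_c) = −50(ω_r−ω_c),  ω_r=0, ω_c=1
Stage 1: ω_s = 1 − (50/26)(0−1) = 38/13
  ⇒ ω_s¹/ω_c¹ = 38/13
Stage 2: N_ring = 20 + 2·17 = 54
Stage 2: 20(ω_s−ω_c) = −54(ω_r−ω_c),  ω_r=0, ω_s=1
Stage 2: 20(1−ω_c) = −54(0−ω_c)  ⇒  74ω_c = 20  ⇒  ω_c = 10/37
  ⇒ ω_c²/ω_s² = 10/37
Coupling ω_s² = ω_s¹ ⇒ overall = 38/13 × 10/37 = 380/481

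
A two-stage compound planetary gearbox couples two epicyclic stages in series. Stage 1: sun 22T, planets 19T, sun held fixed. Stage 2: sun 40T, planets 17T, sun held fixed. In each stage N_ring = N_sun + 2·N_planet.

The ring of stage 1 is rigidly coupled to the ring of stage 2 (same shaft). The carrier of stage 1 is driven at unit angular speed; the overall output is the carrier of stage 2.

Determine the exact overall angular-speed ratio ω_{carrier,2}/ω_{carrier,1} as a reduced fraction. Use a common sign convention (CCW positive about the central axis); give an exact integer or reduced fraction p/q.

Stage 1: N_ring = 22 + 2·19 = 60
Stage 1: 22(ω_s−ω_c) = −60(ω_r−ω_c),  ω_s=0, ω_c=1
Stage 1: ω_r = 1 − (22/60)(0−1) = 41/30
  ⇒ ω_r¹/ω_c¹ = 41/30
Stage 2: N_ring = 40 + 2·17 = 74
Stage 2: 40(ω_s−ω_c) = −74(ω_r−ω_c),  ω_s=0, ω_r=1
Stage 2: 40(0−ω_c) = −74(1−ω_c)  ⇒  114ω_c = 74  ⇒  ω_c = 37/57
  ⇒ ω_c²/ω_r² = 37/57
Coupling ω_r² = ω_r¹ ⇒ overall = 41/30 × 37/57 = 1517/1710

1517/1710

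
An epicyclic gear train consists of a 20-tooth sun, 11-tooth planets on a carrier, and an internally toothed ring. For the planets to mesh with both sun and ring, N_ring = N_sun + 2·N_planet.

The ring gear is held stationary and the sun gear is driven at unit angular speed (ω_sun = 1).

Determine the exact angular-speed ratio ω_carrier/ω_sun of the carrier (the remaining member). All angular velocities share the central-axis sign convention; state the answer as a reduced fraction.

10/31

N_ring = 20 + 2·11 = 42
20(ω_s−ω_c) = −42(ω_r−ω_c),  ω_r=0, ω_s=1
20(1−ω_c) = −42(0−ω_c)  ⇒  62ω_c = 20  ⇒  ω_c = 10/31
ω_c/ω_s = 10/31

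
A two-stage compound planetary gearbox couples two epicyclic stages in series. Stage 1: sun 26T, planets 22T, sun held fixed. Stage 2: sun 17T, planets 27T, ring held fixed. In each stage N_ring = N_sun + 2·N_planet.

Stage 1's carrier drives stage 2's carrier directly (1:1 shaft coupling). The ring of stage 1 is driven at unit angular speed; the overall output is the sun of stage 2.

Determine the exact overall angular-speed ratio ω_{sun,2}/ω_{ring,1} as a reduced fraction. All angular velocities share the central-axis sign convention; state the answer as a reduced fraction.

385/102

Stage 1: N_ring = 26 + 2·22 = 70
Stage 1: 26(ω_s−ω_c) = −70(ω_r−ω_c),  ω_s=0, ω_r=1
Stage 1: 26(0−ω_c) = −70(1−ω_c)  ⇒  96ω_c = 70  ⇒  ω_c = 35/48
  ⇒ ω_c¹/ω_r¹ = 35/48
Stage 2: N_ring = 17 + 2·27 = 71
Stage 2: 17(ω_s−ω_c) = −71(ω_r−ω_c),  ω_r=0, ω_c=1
Stage 2: ω_s = 1 − (71/17)(0−1) = 88/17
  ⇒ ω_s²/ω_c² = 88/17
Coupling ω_c² = ω_c¹ ⇒ overall = 35/48 × 88/17 = 385/102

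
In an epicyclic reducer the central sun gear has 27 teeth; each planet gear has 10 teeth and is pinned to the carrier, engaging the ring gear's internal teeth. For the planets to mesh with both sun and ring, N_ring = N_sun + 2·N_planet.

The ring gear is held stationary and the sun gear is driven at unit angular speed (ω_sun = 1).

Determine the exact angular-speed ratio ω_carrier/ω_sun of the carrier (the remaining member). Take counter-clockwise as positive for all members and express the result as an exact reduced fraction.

N_ring = 27 + 2·10 = 47
27(ω_s−ω_c) = −47(ω_r−ω_c),  ω_r=0, ω_s=1
27(1−ω_c) = −47(0−ω_c)  ⇒  74ω_c = 27  ⇒  ω_c = 27/74
ω_c/ω_s = 27/74

27/74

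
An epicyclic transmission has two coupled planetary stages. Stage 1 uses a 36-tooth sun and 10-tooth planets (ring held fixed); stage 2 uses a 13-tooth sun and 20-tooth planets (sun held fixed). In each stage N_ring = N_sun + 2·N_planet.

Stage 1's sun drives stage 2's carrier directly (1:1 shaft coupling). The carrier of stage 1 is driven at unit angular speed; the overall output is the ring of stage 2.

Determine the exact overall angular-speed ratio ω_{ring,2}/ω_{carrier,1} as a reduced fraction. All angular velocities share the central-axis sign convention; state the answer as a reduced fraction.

Stage 1: N_ring = 36 + 2·10 = 56
Stage 1: 36(ω_s−ω_c) = −56(ω_r−ω_c),  ω_r=0, ω_c=1
Stage 1: ω_s = 1 − (56/36)(0−1) = 23/9
  ⇒ ω_s¹/ω_c¹ = 23/9
Stage 2: N_ring = 13 + 2·20 = 53
Stage 2: 13(ω_s−ω_c) = −53(ω_r−ω_c),  ω_s=0, ω_c=1
Stage 2: ω_r = 1 − (13/53)(0−1) = 66/53
  ⇒ ω_r²/ω_c² = 66/53
Coupling ω_c² = ω_s¹ ⇒ overall = 23/9 × 66/53 = 506/159

506/159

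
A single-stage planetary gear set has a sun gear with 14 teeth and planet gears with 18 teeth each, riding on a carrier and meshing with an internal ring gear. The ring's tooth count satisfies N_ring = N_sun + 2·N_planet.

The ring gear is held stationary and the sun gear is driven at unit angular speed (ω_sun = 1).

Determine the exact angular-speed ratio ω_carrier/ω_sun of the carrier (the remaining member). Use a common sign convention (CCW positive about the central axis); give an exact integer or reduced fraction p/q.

7/32

N_ring = 14 + 2·18 = 50
14(ω_s−ω_c) = −50(ω_r−ω_c),  ω_r=0, ω_s=1
14(1−ω_c) = −50(0−ω_c)  ⇒  64ω_c = 14  ⇒  ω_c = 7/32
ω_c/ω_s = 7/32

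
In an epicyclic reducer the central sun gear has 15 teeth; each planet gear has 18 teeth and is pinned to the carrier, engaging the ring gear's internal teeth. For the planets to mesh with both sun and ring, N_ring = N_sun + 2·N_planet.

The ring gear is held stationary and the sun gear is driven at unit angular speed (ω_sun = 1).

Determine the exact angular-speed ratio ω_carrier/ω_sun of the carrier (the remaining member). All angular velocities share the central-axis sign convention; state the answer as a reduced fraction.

N_ring = 15 + 2·18 = 51
15(ω_s−ω_c) = −51(ω_r−ω_c),  ω_r=0, ω_s=1
15(1−ω_c) = −51(0−ω_c)  ⇒  66ω_c = 15  ⇒  ω_c = 5/22
ω_c/ω_s = 5/22

5/22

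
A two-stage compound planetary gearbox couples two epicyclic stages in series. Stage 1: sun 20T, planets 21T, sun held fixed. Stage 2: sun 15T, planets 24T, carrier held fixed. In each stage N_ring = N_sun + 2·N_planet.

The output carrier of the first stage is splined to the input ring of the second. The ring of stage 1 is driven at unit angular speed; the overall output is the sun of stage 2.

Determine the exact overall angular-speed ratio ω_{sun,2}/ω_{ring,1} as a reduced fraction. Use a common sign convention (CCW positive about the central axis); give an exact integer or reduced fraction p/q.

Stage 1: N_ring = 20 + 2·21 = 62
Stage 1: 20(ω_s−ω_c) = −62(ω_r−ω_c),  ω_s=0, ω_r=1
Stage 1: 20(0−ω_c) = −62(1−ω_c)  ⇒  82ω_c = 62  ⇒  ω_c = 31/41
  ⇒ ω_c¹/ω_r¹ = 31/41
Stage 2: N_ring = 15 + 2·24 = 63
Stage 2: 15(ω_s−ω_c) = −63(ω_r−ω_c),  ω_c=0, ω_r=1
Stage 2: ω_s = 0 − (63/15)(1−0) = -21/5
  ⇒ ω_s²/ω_r² = -21/5
Coupling ω_r² = ω_c¹ ⇒ overall = 31/41 × -21/5 = -651/205

-651/205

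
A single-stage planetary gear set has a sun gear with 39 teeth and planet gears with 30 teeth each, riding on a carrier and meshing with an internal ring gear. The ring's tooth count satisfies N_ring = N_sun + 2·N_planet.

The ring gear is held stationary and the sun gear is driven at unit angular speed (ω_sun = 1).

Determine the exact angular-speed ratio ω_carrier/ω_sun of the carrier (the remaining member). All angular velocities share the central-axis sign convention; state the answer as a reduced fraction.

13/46

N_ring = 39 + 2·30 = 99
39(ω_s−ω_c) = −99(ω_r−ω_c),  ω_r=0, ω_s=1
39(1−ω_c) = −99(0−ω_c)  ⇒  138ω_c = 39  ⇒  ω_c = 13/46
ω_c/ω_s = 13/46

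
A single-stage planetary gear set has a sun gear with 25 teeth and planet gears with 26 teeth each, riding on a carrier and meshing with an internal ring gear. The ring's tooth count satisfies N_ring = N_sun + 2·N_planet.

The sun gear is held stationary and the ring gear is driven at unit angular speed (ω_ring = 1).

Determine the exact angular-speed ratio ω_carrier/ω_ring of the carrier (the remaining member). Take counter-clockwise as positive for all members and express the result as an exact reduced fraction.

N_ring = 25 + 2·26 = 77
25(ω_s−ω_c) = −77(ω_r−ω_c),  ω_s=0, ω_r=1
25(0−ω_c) = −77(1−ω_c)  ⇒  102ω_c = 77  ⇒  ω_c = 77/102
ω_c/ω_r = 77/102

77/102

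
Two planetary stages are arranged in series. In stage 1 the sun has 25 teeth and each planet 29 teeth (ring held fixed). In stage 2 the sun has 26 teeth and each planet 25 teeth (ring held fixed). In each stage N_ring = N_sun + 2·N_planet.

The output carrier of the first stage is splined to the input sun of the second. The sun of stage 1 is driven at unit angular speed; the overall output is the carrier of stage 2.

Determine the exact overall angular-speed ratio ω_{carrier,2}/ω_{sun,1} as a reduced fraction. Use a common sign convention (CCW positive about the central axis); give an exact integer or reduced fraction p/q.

Stage 1: N_ring = 25 + 2·29 = 83
Stage 1: 25(ω_s−ω_c) = −83(ω_r−ω_c),  ω_r=0, ω_s=1
Stage 1: 25(1−ω_c) = −83(0−ω_c)  ⇒  108ω_c = 25  ⇒  ω_c = 25/108
  ⇒ ω_c¹/ω_s¹ = 25/108
Stage 2: N_ring = 26 + 2·25 = 76
Stage 2: 26(ω_s−ω_c) = −76(ω_r−ω_c),  ω_r=0, ω_s=1
Stage 2: 26(1−ω_c) = −76(0−ω_c)  ⇒  102ω_c = 26  ⇒  ω_c = 13/51
  ⇒ ω_c²/ω_s² = 13/51
Coupling ω_s² = ω_c¹ ⇒ overall = 25/108 × 13/51 = 325/5508

325/5508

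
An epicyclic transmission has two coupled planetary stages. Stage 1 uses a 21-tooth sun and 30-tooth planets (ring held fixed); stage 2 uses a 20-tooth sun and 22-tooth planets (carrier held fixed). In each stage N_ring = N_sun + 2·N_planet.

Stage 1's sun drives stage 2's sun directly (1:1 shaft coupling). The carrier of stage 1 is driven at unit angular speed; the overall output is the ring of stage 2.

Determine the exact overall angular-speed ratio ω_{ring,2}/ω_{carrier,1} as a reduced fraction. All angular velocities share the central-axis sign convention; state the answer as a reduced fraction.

-85/56

Stage 1: N_ring = 21 + 2·30 = 81
Stage 1: 21(ω_s−ω_c) = −81(ω_r−ω_c),  ω_r=0, ω_c=1
Stage 1: ω_s = 1 − (81/21)(0−1) = 34/7
  ⇒ ω_s¹/ω_c¹ = 34/7
Stage 2: N_ring = 20 + 2·22 = 64
Stage 2: 20(ω_s−ω_c) = −64(ω_r−ω_c),  ω_c=0, ω_s=1
Stage 2: ω_r = 0 − (20/64)(1−0) = -5/16
  ⇒ ω_r²/ω_s² = -5/16
Coupling ω_s² = ω_s¹ ⇒ overall = 34/7 × -5/16 = -85/56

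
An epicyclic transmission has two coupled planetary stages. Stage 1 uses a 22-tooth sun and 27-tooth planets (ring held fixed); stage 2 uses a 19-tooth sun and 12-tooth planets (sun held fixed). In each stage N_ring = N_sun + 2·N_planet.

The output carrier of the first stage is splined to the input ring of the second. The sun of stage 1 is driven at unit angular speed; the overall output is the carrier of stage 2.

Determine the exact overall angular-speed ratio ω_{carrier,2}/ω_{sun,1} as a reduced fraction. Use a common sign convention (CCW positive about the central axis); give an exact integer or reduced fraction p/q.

473/3038

Stage 1: N_ring = 22 + 2·27 = 76
Stage 1: 22(ω_s−ω_c) = −76(ω_r−ω_c),  ω_r=0, ω_s=1
Stage 1: 22(1−ω_c) = −76(0−ω_c)  ⇒  98ω_c = 22  ⇒  ω_c = 11/49
  ⇒ ω_c¹/ω_s¹ = 11/49
Stage 2: N_ring = 19 + 2·12 = 43
Stage 2: 19(ω_s−ω_c) = −43(ω_r−ω_c),  ω_s=0, ω_r=1
Stage 2: 19(0−ω_c) = −43(1−ω_c)  ⇒  62ω_c = 43  ⇒  ω_c = 43/62
  ⇒ ω_c²/ω_r² = 43/62
Coupling ω_r² = ω_c¹ ⇒ overall = 11/49 × 43/62 = 473/3038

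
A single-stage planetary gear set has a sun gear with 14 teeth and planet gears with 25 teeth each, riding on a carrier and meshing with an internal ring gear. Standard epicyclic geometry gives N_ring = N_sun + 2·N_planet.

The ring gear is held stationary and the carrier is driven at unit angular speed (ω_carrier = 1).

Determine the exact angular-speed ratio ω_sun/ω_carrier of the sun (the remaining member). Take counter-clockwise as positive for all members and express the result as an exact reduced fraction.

N_ring = 14 + 2·25 = 64
14(ω_s−ω_c) = −64(ω_r−ω_c),  ω_r=0, ω_c=1
ω_s = 1 − (64/14)(0−1) = 39/7
ω_s/ω_c = 39/7

39/7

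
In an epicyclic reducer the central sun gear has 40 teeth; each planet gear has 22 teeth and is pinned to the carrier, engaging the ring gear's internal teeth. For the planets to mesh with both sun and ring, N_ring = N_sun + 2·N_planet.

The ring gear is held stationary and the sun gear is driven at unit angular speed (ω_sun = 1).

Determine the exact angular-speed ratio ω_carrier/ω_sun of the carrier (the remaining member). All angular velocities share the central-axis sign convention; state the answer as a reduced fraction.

N_ring = 40 + 2·22 = 84
40(ω_s−ω_c) = −84(ω_r−ω_c),  ω_r=0, ω_s=1
40(1−ω_c) = −84(0−ω_c)  ⇒  124ω_c = 40  ⇒  ω_c = 10/31
ω_c/ω_s = 10/31

10/31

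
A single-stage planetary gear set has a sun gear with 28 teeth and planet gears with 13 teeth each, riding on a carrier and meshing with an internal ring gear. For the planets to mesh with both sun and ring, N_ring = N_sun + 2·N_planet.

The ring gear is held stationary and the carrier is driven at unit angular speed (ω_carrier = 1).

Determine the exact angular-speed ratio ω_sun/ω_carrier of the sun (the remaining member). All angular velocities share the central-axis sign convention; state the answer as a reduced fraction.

41/14

N_ring = 28 + 2·13 = 54
28(ω_s−ω_c) = −54(ω_r−ω_c),  ω_r=0, ω_c=1
ω_s = 1 − (54/28)(0−1) = 41/14
ω_s/ω_c = 41/14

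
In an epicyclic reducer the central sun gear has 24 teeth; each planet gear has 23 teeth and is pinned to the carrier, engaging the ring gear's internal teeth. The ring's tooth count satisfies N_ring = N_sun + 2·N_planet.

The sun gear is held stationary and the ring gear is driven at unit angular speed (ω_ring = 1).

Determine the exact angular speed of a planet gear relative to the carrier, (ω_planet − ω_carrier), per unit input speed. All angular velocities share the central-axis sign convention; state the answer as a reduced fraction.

840/1081

N_ring = 24 + 2·23 = 70
24(ω_s−ω_c) = −70(ω_r−ω_c),  ω_s=0, ω_r=1
24(0−ω_c) = −70(1−ω_c)  ⇒  94ω_c = 70  ⇒  ω_c = 35/47
sun–planet: 24·(0−35/47) = −23·(ω_p−ω_c)  ⇒  ω_p−ω_c = −(24/23)·(-35/47) = 840/1081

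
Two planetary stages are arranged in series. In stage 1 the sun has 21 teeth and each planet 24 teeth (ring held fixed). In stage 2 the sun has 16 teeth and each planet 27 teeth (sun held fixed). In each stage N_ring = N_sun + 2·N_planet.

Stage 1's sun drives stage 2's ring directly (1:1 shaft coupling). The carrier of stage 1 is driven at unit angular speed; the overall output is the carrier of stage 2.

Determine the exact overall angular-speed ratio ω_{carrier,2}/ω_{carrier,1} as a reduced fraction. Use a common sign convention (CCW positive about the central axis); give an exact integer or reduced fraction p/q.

Stage 1: N_ring = 21 + 2·24 = 69
Stage 1: 21(ω_s−ω_c) = −69(ω_r−ω_c),  ω_r=0, ω_c=1
Stage 1: ω_s = 1 − (69/21)(0−1) = 30/7
  ⇒ ω_s¹/ω_c¹ = 30/7
Stage 2: N_ring = 16 + 2·27 = 70
Stage 2: 16(ω_s−ω_c) = −70(ω_r−ω_c),  ω_s=0, ω_r=1
Stage 2: 16(0−ω_c) = −70(1−ω_c)  ⇒  86ω_c = 70  ⇒  ω_c = 35/43
  ⇒ ω_c²/ω_r² = 35/43
Coupling ω_r² = ω_s¹ ⇒ overall = 30/7 × 35/43 = 150/43

150/43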